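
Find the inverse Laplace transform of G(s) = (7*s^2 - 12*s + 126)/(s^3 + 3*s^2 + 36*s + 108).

Factor the denominator: s^3 + 3*s^2 + 36*s + 108 = (s + 3)*(s^2 + 36).
Partial fraction decomposition gives [5/(s + 3)] + [2*s/(s^2 + 36)] + [-18/(s^2 + 36)].
Invert each term: 5/(s + 3) ↔ 5e^(-3t); 2·s/(s^2 + 36) ↔ 2cos(6t); -3·6/(s^2 + 36) ↔ -3sin(6t).

-3*sin(6*t) + 2*cos(6*t) + 5*exp(-3*t)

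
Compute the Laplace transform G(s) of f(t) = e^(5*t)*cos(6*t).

L{cos(6t)} = s/(s^2 + 36).
By the first shifting theorem, multiplying by e^(5t) replaces s with s - 5.

G(s) = (s - 5)/((s - 5)^2 + 36)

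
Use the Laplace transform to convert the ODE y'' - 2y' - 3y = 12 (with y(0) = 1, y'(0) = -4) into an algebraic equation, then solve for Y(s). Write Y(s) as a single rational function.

Apply the Laplace transform to the equation.
The derivative rules (L{y''} = s^2 Y - s·y(0) - y'(0) and L{y'} = sY - y(0), with y(0) = 1, y'(0) = -4) turn the left side into (s^2 - 2*s - 3)Y - (s - 6).
The right side is L{12} = 12/s.
So (s^2 - 2*s - 3)Y = 12/s + (s - 6).
Divide through and combine into a single rational function.

Y(s) = (s^2 - 6*s + 12)/(s^3 - 2*s^2 - 3*s)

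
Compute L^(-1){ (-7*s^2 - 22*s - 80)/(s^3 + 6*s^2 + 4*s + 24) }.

-5*sin(2*t) - 2*cos(2*t) - 5*exp(-6*t)

Factor the denominator: s^3 + 6*s^2 + 4*s + 24 = (s + 6)*(s^2 + 4).
Partial fraction decomposition gives [-5/(s + 6)] + [-2*s/(s^2 + 4)] + [-10/(s^2 + 4)].
Invert each term: -5/(s + 6) ↔ -5e^(-6t); -2·s/(s^2 + 4) ↔ -2cos(2t); -5·2/(s^2 + 4) ↔ -5sin(2t).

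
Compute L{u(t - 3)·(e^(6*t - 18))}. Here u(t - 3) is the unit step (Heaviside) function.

exp(-3*s)/(s - 6)

By the second shifting theorem, L{u(t - c)·g(t - c)} = e^(-cs)·G(s) with c = 3 and G(s) = L{g(t)}.
L{e^(6t)} = 1/(s - 6).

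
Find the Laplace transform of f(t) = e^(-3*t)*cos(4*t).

L{cos(4t)} = s/(s^2 + 16).
By the first shifting theorem, multiplying by e^(-3t) replaces s with s + 3.

(s + 3)/((s + 3)^2 + 16)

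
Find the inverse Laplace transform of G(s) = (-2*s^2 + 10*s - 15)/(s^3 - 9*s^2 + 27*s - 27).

Factor the denominator: s^3 - 9*s^2 + 27*s - 27 = (s - 3)^3.
Partial fraction decomposition gives [-2/(s - 3)] + [-2/(s - 3)^2] + [-3/(s - 3)^3].
Invert each term: -2/(s - 3) ↔ -2e^(3t); -2/(s - 3)^2 ↔ -2t·e^(3t); -3/(s - 3)^3 ↔ (-3/2)t^2·e^(3t).

-3*t^2*exp(3*t)/2 - 2*t*exp(3*t) - 2*exp(3*t)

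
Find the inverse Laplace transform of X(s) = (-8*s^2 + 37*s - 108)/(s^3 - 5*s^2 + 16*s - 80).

Factor the denominator: s^3 - 5*s^2 + 16*s - 80 = (s - 5)*(s^2 + 16).
Partial fraction decomposition gives [-3/(s - 5)] + [-5*s/(s^2 + 16)] + [12/(s^2 + 16)].
Invert each term: -3/(s - 5) ↔ -3e^(5t); -5·s/(s^2 + 16) ↔ -5cos(4t); 3·4/(s^2 + 16) ↔ 3sin(4t).

-3*exp(5*t) + 3*sin(4*t) - 5*cos(4*t)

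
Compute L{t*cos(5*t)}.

(s - 5)*(s + 5)/(s^2 + 25)^2

L{cos(5t)} = s/(s^2 + 25).
Then apply L{t·g(t)} = -d/ds[G(s)] with G(s) = s/(s^2 + 25):
differentiating 1 time and applying the sign gives (s - 5)*(s + 5)/(s^2 + 25)^2.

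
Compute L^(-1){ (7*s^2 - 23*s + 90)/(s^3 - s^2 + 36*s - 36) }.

Factor the denominator: s^3 - s^2 + 36*s - 36 = (s - 1)*(s^2 + 36).
Partial fraction decomposition gives [2/(s - 1)] + [5*s/(s^2 + 36)] + [-18/(s^2 + 36)].
Invert each term: 2/(s - 1) ↔ 2e^(t); 5·s/(s^2 + 36) ↔ 5cos(6t); -3·6/(s^2 + 36) ↔ -3sin(6t).

2*exp(t) - 3*sin(6*t) + 5*cos(6*t)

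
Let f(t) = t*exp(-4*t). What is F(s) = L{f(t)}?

L{e^(-4t)} = 1/(s + 4).
Then apply L{t·g(t)} = -d/ds[G(s)] with G(s) = 1/(s + 4):
differentiating 1 time and applying the sign gives (s + 4)^(-2).

F(s) = (s + 4)^(-2)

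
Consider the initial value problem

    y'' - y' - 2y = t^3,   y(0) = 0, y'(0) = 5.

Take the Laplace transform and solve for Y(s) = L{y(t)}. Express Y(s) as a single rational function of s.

Take the Laplace transform of both sides.
The derivative rules (L{y''} = s^2 Y - s·y(0) - y'(0) and L{y'} = sY - y(0), with y(0) = 0, y'(0) = 5) turn the left side into (s^2 - s - 2)Y - (5).
The right side is L{t^3} = 6/s^4.
So (s^2 - s - 2)Y = 6/s^4 + (5).
Divide through and combine into a single rational function.

Y(s) = (5*s^4 + 6)/(s^6 - s^5 - 2*s^4)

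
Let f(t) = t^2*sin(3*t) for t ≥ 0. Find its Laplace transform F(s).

L{sin(3t)} = 3/(s^2 + 9).
Then apply L{t^2·g(t)} = (-1)^2 d^2/ds^2[G(s)] with G(s) = 3/(s^2 + 9):
differentiating 2 times and applying the sign gives 18*(s^2 - 3)/(s^2 + 9)^3.

F(s) = 18*(s^2 - 3)/(s^2 + 9)^3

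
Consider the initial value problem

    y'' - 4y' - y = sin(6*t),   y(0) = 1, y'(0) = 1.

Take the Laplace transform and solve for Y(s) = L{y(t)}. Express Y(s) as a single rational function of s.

Y(s) = (s^3 - 3*s^2 + 36*s - 102)/(s^4 - 4*s^3 + 35*s^2 - 144*s - 36)

Take the Laplace transform of both sides.
The derivative rules (L{y''} = s^2 Y - s·y(0) - y'(0) and L{y'} = sY - y(0), with y(0) = 1, y'(0) = 1) turn the left side into (s^2 - 4*s - 1)Y - (s - 3).
The right side is L{sin(6*t)} = 6/(s^2 + 36).
So (s^2 - 4*s - 1)Y = 6/(s^2 + 36) + (s - 3).
Divide through and combine into a single rational function.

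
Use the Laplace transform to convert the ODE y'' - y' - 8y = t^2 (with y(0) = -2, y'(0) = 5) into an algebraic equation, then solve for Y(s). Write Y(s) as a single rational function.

Take the Laplace transform of both sides.
Using L{y''} = s^2 Y - s·y(0) - y'(0) and L{y'} = sY - y(0), with y(0) = -2, y'(0) = 5, the left side becomes (s^2 - s - 8)Y - (-2*s + 7).
The right side is L{t^2} = 2/s^3.
So (s^2 - s - 8)Y = 2/s^3 + (-2*s + 7).
Divide through and combine into a single rational function.

Y(s) = (-2*s^4 + 7*s^3 + 2)/(s^5 - s^4 - 8*s^3)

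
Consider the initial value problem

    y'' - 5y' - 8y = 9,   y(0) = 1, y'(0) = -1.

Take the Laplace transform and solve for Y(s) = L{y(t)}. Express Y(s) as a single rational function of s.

Y(s) = (s^2 - 6*s + 9)/(s^3 - 5*s^2 - 8*s)

Apply the Laplace transform to the equation.
The derivative rules (L{y''} = s^2 Y - s·y(0) - y'(0) and L{y'} = sY - y(0), with y(0) = 1, y'(0) = -1) turn the left side into (s^2 - 5*s - 8)Y - (s - 6).
The right side is L{9} = 9/s.
So (s^2 - 5*s - 8)Y = 9/s + (s - 6).
Divide through and combine into a single rational function.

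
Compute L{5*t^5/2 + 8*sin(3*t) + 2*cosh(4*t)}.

Apply the Laplace transform termwise.
(5/2)·[L{t^5} = 5!/s^6 = 120/s^6]; (8)·[L{sin(3t)} = 3/(s^2 + 9)]; (2)·[L{cosh(4t)} = s/(s^2 - 16)].

2*s/(s^2 - 16) + 24/(s^2 + 9) + 300/s^6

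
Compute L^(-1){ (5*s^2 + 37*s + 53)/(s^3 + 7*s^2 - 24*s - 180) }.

Factor the denominator: s^3 + 7*s^2 - 24*s - 180 = (s - 5)*(s + 6)^2.
Partial fraction decomposition gives [2/(s + 6)] + [-1/(s + 6)^2] + [3/(s - 5)].
Invert each term: 2/(s + 6) ↔ 2e^(-6t); -1/(s + 6)^2 ↔ -t·e^(-6t); 3/(s - 5) ↔ 3e^(5t).

-t*exp(-6*t) + 3*exp(5*t) + 2*exp(-6*t)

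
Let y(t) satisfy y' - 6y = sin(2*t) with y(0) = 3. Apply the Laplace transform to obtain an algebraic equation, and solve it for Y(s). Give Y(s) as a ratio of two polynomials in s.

Y(s) = (3*s^2 + 14)/(s^3 - 6*s^2 + 4*s - 24)

Laplace-transform each side.
The derivative rules (L{y'} = sY - y(0) = sY - 3) turn the left side into (s - 6)Y - (3).
The right side is L{sin(2*t)} = 2/(s^2 + 4).
So (s - 6)Y = 2/(s^2 + 4) + (3).
Solve for Y(s) and write it as one ratio of polynomials.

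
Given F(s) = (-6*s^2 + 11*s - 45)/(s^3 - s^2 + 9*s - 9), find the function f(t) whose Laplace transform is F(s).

Factor the denominator: s^3 - s^2 + 9*s - 9 = (s - 1)*(s^2 + 9).
Partial fraction decomposition gives [-4/(s - 1)] + [-2*s/(s^2 + 9)] + [9/(s^2 + 9)].
Invert each term: -4/(s - 1) ↔ -4e^(t); -2·s/(s^2 + 9) ↔ -2cos(3t); 3·3/(s^2 + 9) ↔ 3sin(3t).

f(t) = -4*exp(t) + 3*sin(3*t) - 2*cos(3*t)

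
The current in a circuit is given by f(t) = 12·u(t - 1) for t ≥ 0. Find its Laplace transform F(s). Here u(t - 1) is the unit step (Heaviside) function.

F(s) = 12*exp(-s)/s

By the second shifting theorem, L{u(t - c)·g(t - c)} = e^(-cs)·G(s) with c = 1 and G(s) = L{g(t)}.
L{12} = 12/s.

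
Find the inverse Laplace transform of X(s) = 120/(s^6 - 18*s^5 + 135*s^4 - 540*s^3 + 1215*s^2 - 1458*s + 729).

t^5*exp(3*t)

Rewrite the denominator: s^6 - 18*s^5 + 135*s^4 - 540*s^3 + 1215*s^2 - 1458*s + 729 = (s - 3)^6.
The form in (s - 3) signals a first-shifting-theorem factor e^(3t).
Since L{t^5} = 5!/s^6 = 120/s^6, the inverse is t^5*e^(3*t).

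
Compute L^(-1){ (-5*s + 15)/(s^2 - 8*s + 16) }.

Factor the denominator: s^2 - 8*s + 16 = (s - 4)^2.
Partial fraction decomposition gives [-5/(s - 4)] + [-5/(s - 4)^2].
Invert each term: -5/(s - 4) ↔ -5e^(4t); -5/(s - 4)^2 ↔ -5t·e^(4t).

-5*t*exp(4*t) - 5*exp(4*t)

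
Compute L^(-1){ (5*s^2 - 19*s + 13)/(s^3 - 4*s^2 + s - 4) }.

exp(4*t) - 3*sin(t) + 4*cos(t)

Factor the denominator: s^3 - 4*s^2 + s - 4 = (s - 4)*(s^2 + 1).
Partial fraction decomposition gives [1/(s - 4)] + [4*s/(s^2 + 1)] + [-3/(s^2 + 1)].
Invert each term: 1/(s - 4) ↔ e^(4t); 4·s/(s^2 + 1) ↔ 4cos(t); -3·1/(s^2 + 1) ↔ -3sin(t).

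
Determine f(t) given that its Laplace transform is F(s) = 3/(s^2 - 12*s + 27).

f(t) = exp(6*t)*sinh(3*t)

Rewrite the denominator: s^2 - 12*s + 27 = (s - 6)^2 - 9.
The form in (s - 6) signals a first-shifting-theorem factor e^(6t).
Since L{sinh(3t)} = 3/(s^2 - 9), the inverse is exp(6*t)*sinh(3*t).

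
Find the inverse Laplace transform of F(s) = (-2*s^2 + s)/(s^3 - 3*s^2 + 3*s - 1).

Factor the denominator: s^3 - 3*s^2 + 3*s - 1 = (s - 1)^3.
Partial fraction decomposition gives [-2/(s - 1)] + [-3/(s - 1)^2] + [-1/(s - 1)^3].
Invert each term: -2/(s - 1) ↔ -2e^(t); -3/(s - 1)^2 ↔ -3t·e^(t); -1/(s - 1)^3 ↔ (-1/2)t^2·e^(t).

-t^2*exp(t)/2 - 3*t*exp(t) - 2*exp(t)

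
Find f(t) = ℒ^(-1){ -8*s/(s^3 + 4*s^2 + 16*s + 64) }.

f(t) = -sin(4*t) - cos(4*t) + exp(-4*t)

Factor the denominator: s^3 + 4*s^2 + 16*s + 64 = (s + 4)*(s^2 + 16).
Partial fraction decomposition gives [1/(s + 4)] + [-s/(s^2 + 16)] + [-4/(s^2 + 16)].
Invert each term: 1/(s + 4) ↔ e^(-4t); -1·s/(s^2 + 16) ↔ -cos(4t); -1·4/(s^2 + 16) ↔ -sin(4t).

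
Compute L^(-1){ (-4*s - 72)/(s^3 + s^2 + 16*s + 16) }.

Factor the denominator: s^3 + s^2 + 16*s + 16 = (s + 1)*(s^2 + 16).
Partial fraction decomposition gives [-4/(s + 1)] + [4*s/(s^2 + 16)] + [-8/(s^2 + 16)].
Invert each term: -4/(s + 1) ↔ -4e^(-t); 4·s/(s^2 + 16) ↔ 4cos(4t); -2·4/(s^2 + 16) ↔ -2sin(4t).

-2*sin(4*t) + 4*cos(4*t) - 4*exp(-t)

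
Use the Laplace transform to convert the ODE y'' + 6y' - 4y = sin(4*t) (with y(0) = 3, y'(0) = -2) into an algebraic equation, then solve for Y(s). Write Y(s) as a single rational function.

Laplace-transform each side.
With L{y''} = s^2 Y - s·y(0) - y'(0) and L{y'} = sY - y(0), with y(0) = 3, y'(0) = -2: the LHS transforms to (s^2 + 6*s - 4)Y - (3*s + 16).
The right side is L{sin(4*t)} = 4/(s^2 + 16).
So (s^2 + 6*s - 4)Y = 4/(s^2 + 16) + (3*s + 16).
Solve for Y(s) and write it as one ratio of polynomials.

Y(s) = (3*s^3 + 16*s^2 + 48*s + 260)/(s^4 + 6*s^3 + 12*s^2 + 96*s - 64)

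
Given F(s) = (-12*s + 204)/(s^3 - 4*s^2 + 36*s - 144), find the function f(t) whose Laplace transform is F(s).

Factor the denominator: s^3 - 4*s^2 + 36*s - 144 = (s - 4)*(s^2 + 36).
Partial fraction decomposition gives [3/(s - 4)] + [-3*s/(s^2 + 36)] + [-24/(s^2 + 36)].
Invert each term: 3/(s - 4) ↔ 3e^(4t); -3·s/(s^2 + 36) ↔ -3cos(6t); -4·6/(s^2 + 36) ↔ -4sin(6t).

f(t) = 3*exp(4*t) - 4*sin(6*t) - 3*cos(6*t)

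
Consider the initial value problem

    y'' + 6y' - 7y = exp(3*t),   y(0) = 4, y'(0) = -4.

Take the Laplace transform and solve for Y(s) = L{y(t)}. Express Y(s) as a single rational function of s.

Laplace-transform each side.
The derivative rules (L{y''} = s^2 Y - s·y(0) - y'(0) and L{y'} = sY - y(0), with y(0) = 4, y'(0) = -4) turn the left side into (s^2 + 6*s - 7)Y - (4*s + 20).
The right side is L{exp(3*t)} = 1/(s - 3).
So (s^2 + 6*s - 7)Y = 1/(s - 3) + (4*s + 20).
Solve for Y(s) and write it as one ratio of polynomials.

Y(s) = (4*s^2 + 8*s - 59)/(s^3 + 3*s^2 - 25*s + 21)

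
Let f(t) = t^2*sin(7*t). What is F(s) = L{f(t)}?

F(s) = 14*(3*s^2 - 49)/(s^2 + 49)^3

L{sin(7t)} = 7/(s^2 + 49).
Then apply L{t^2·g(t)} = (-1)^2 d^2/ds^2[G(s)] with G(s) = 7/(s^2 + 49):
differentiating 2 times and applying the sign gives 14*(3*s^2 - 49)/(s^2 + 49)^3.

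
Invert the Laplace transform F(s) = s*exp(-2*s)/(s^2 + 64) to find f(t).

f(t) = Heaviside(t - 2)*(cos(8*t - 16))

The factor e^(-2s) signals a time shift by c = 2 (second shifting theorem).
L{cos(8t)} = s/(s^2 + 64), so L^-1{s/(s^2 + 64)} = cos(8*t).
Hence the inverse is u(t - 2) times that function evaluated at t - 2.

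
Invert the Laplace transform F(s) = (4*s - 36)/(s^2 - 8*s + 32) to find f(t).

f(t) = -5*exp(4*t)*sin(4*t) + 4*exp(4*t)*cos(4*t)

Complete the square in the denominator: s^2 - 8*s + 32 = (s - 4)^2 + 4^2.
Split the numerator to match: 4*s - 36 = 4·(s - 4) - 5·4.
Invert each term: 4·(s - 4)/((s - 4)^2 + 16) ↔ 4e^(4t)cos(4t); -5·4/((s - 4)^2 + 16) ↔ -5e^(4t)sin(4t).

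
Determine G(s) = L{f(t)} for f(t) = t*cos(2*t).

G(s) = (s - 2)*(s + 2)/(s^2 + 4)^2

L{cos(2t)} = s/(s^2 + 4).
Then apply L{t·g(t)} = -d/ds[H(s)] with H(s) = s/(s^2 + 4):
differentiating 1 time and applying the sign gives (s - 2)*(s + 2)/(s^2 + 4)^2.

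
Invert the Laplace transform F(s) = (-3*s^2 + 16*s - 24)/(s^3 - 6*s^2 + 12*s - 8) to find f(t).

f(t) = -2*t^2*exp(2*t) + 4*t*exp(2*t) - 3*exp(2*t)

Factor the denominator: s^3 - 6*s^2 + 12*s - 8 = (s - 2)^3.
Partial fraction decomposition gives [-3/(s - 2)] + [4/(s - 2)^2] + [-4/(s - 2)^3].
Invert each term: -3/(s - 2) ↔ -3e^(2t); 4/(s - 2)^2 ↔ 4t·e^(2t); -4/(s - 2)^3 ↔ (-2)t^2·e^(2t).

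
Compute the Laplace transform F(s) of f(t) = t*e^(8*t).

F(s) = (s - 8)^(-2)

L{e^(8t)} = 1/(s - 8).
Then apply L{t·g(t)} = -d/ds[G(s)] with G(s) = 1/(s - 8):
differentiating 1 time and applying the sign gives (s - 8)^(-2).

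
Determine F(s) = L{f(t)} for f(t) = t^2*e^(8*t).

F(s) = 2/(s - 8)^3

L{t^2} = 2!/s^3 = 2/s^3.
By the first shifting theorem, multiplying by e^(8t) replaces s with s - 8.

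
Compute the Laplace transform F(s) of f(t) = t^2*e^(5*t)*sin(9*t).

L{sin(9t)} = 9/(s^2 + 81).
Multiplying by e^(5t) shifts s → s - 5, so L{e^(5*t)*sin(9*t)} = 9/((s - 5)^2 + 81).
Then apply L{t^2·g(t)} = (-1)^2 d^2/ds^2[G(s)] with G(s) = 9/((s - 5)^2 + 81):
differentiating 2 times and applying the sign gives 54*(s^2 - 10*s - 2)/(s^2 - 10*s + 106)^3.

F(s) = 54*(s^2 - 10*s - 2)/(s^2 - 10*s + 106)^3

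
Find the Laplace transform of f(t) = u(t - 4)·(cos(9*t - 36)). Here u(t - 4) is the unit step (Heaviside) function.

By the second shifting theorem, L{u(t - c)·g(t - c)} = e^(-cs)·G(s) with c = 4 and G(s) = L{g(t)}.
L{cos(9t)} = s/(s^2 + 81).

s*exp(-4*s)/(s^2 + 81)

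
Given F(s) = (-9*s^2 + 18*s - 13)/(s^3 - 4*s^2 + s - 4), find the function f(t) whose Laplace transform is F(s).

f(t) = -5*exp(4*t) + 2*sin(t) - 4*cos(t)

Factor the denominator: s^3 - 4*s^2 + s - 4 = (s - 4)*(s^2 + 1).
Partial fraction decomposition gives [-5/(s - 4)] + [-4*s/(s^2 + 1)] + [2/(s^2 + 1)].
Invert each term: -5/(s - 4) ↔ -5e^(4t); -4·s/(s^2 + 1) ↔ -4cos(t); 2·1/(s^2 + 1) ↔ 2sin(t).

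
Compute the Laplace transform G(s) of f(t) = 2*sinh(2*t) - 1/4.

Apply the Laplace transform termwise.
L{-1/4} = (-1/4)/s; (2)·[L{sinh(2t)} = 2/(s^2 - 4)].

G(s) = 4/(s^2 - 4) - 1/(4*s)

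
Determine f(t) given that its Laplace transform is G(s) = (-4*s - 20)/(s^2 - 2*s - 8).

Factor the denominator: s^2 - 2*s - 8 = (s - 4)*(s + 2).
Partial fraction decomposition gives [2/(s + 2)] + [-6/(s - 4)].
Invert each term: 2/(s + 2) ↔ 2e^(-2t); -6/(s - 4) ↔ -6e^(4t).

f(t) = -6*exp(4*t) + 2*exp(-2*t)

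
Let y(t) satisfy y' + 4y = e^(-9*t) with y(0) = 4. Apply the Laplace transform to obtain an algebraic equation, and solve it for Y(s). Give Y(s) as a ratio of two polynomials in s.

Laplace-transform each side.
Using L{y'} = sY - y(0) = sY - 4, the left side becomes (s + 4)Y - (4).
The right side is L{e^(-9*t)} = 1/(s + 9).
So (s + 4)Y = 1/(s + 9) + (4).
Divide through and combine into a single rational function.

Y(s) = (4*s + 37)/(s^2 + 13*s + 36)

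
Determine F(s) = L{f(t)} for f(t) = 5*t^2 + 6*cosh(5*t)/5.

F(s) = 6*s/(5*(s^2 - 25)) + 10/s^3

The transform is linear, so treat each term independently.
(5)·[L{t^2} = 2!/s^3 = 2/s^3]; (6/5)·[L{cosh(5t)} = s/(s^2 - 25)].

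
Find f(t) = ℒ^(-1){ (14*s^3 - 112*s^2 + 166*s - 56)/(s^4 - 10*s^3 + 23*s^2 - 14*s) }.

Factor the denominator: s^4 - 10*s^3 + 23*s^2 - 14*s = s*(s - 7)*(s - 2)*(s - 1).
Partial fraction decomposition gives [2/(s - 1)] + [6/(s - 2)] + [2/(s - 7)] + [4/s].
Invert each term: 2/(s - 1) ↔ 2e^(t); 6/(s - 2) ↔ 6e^(2t); 2/(s - 7) ↔ 2e^(7t); 4/(s - 0) ↔ 4e^(0t).

f(t) = 2*exp(7*t) + 6*exp(2*t) + 2*exp(t) + 4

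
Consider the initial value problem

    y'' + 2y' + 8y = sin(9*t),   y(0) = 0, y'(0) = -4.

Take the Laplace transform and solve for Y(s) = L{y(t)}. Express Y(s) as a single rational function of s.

Apply the Laplace transform to the equation.
The derivative rules (L{y''} = s^2 Y - s·y(0) - y'(0) and L{y'} = sY - y(0), with y(0) = 0, y'(0) = -4) turn the left side into (s^2 + 2*s + 8)Y - (-4).
The right side is L{sin(9*t)} = 9/(s^2 + 81).
So (s^2 + 2*s + 8)Y = 9/(s^2 + 81) + (-4).
Divide through and combine into a single rational function.

Y(s) = (-4*s^2 - 315)/(s^4 + 2*s^3 + 89*s^2 + 162*s + 648)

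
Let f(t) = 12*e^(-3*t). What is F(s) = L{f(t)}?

F(s) = 12/(s + 3)

L{12} = 12/s.
By the first shifting theorem, multiplying by e^(-3t) replaces s with s + 3.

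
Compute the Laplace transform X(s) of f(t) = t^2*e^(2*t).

L{e^(2t)} = 1/(s - 2).
Then apply L{t^2·g(t)} = (-1)^2 d^2/ds^2[G(s)] with G(s) = 1/(s - 2):
differentiating 2 times and applying the sign gives 2/(s - 2)^3.

X(s) = 2/(s - 2)^3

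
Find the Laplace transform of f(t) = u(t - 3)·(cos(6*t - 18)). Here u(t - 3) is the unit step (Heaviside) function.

s*exp(-3*s)/(s^2 + 36)

By the second shifting theorem, L{u(t - c)·g(t - c)} = e^(-cs)·G(s) with c = 3 and G(s) = L{g(t)}.
L{cos(6t)} = s/(s^2 + 36).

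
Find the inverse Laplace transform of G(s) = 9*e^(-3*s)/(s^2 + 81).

Heaviside(t - 3)*(sin(9*t - 27))

The factor e^(-3s) signals a time shift by c = 3 (second shifting theorem).
L{sin(9t)} = 9/(s^2 + 81), so L^-1{9/(s^2 + 81)} = sin(9*t).
Hence the inverse is u(t - 3) times that function evaluated at t - 3.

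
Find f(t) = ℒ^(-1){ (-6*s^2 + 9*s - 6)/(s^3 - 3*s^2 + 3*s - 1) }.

Factor the denominator: s^3 - 3*s^2 + 3*s - 1 = (s - 1)^3.
Partial fraction decomposition gives [-6/(s - 1)] + [-3/(s - 1)^2] + [-3/(s - 1)^3].
Invert each term: -6/(s - 1) ↔ -6e^(t); -3/(s - 1)^2 ↔ -3t·e^(t); -3/(s - 1)^3 ↔ (-3/2)t^2·e^(t).

f(t) = -3*t^2*exp(t)/2 - 3*t*exp(t) - 6*exp(t)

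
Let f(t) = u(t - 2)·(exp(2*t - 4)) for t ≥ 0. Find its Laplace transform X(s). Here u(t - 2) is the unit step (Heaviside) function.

By the second shifting theorem, L{u(t - c)·g(t - c)} = e^(-cs)·G(s) with c = 2 and G(s) = L{g(t)}.
L{e^(2t)} = 1/(s - 2).

X(s) = exp(-2*s)/(s - 2)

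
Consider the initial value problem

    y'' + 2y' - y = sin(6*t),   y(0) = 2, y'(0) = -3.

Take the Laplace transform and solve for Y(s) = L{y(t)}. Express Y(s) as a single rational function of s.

Take the Laplace transform of both sides.
Using L{y''} = s^2 Y - s·y(0) - y'(0) and L{y'} = sY - y(0), with y(0) = 2, y'(0) = -3, the left side becomes (s^2 + 2*s - 1)Y - (2*s + 1).
The right side is L{sin(6*t)} = 6/(s^2 + 36).
So (s^2 + 2*s - 1)Y = 6/(s^2 + 36) + (2*s + 1).
Solve for Y(s) and write it as one ratio of polynomials.

Y(s) = (2*s^3 + s^2 + 72*s + 42)/(s^4 + 2*s^3 + 35*s^2 + 72*s - 36)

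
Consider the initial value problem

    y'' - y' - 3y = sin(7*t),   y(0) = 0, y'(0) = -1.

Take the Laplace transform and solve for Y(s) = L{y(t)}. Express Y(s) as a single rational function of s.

Laplace-transform each side.
The derivative rules (L{y''} = s^2 Y - s·y(0) - y'(0) and L{y'} = sY - y(0), with y(0) = 0, y'(0) = -1) turn the left side into (s^2 - s - 3)Y - (-1).
The right side is L{sin(7*t)} = 7/(s^2 + 49).
So (s^2 - s - 3)Y = 7/(s^2 + 49) + (-1).
Divide through and combine into a single rational function.

Y(s) = (-s^2 - 42)/(s^4 - s^3 + 46*s^2 - 49*s - 147)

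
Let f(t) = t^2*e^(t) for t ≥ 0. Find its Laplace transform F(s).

F(s) = 2/(s - 1)^3

L{e^(t)} = 1/(s - 1).
Then apply L{t^2·g(t)} = (-1)^2 d^2/ds^2[G(s)] with G(s) = 1/(s - 1):
differentiating 2 times and applying the sign gives 2/(s - 1)^3.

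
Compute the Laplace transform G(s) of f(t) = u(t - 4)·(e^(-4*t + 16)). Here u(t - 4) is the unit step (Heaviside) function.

By the second shifting theorem, L{u(t - c)·g(t - c)} = e^(-cs)·H(s) with c = 4 and H(s) = L{g(t)}.
L{e^(-4t)} = 1/(s + 4).

G(s) = exp(-4*s)/(s + 4)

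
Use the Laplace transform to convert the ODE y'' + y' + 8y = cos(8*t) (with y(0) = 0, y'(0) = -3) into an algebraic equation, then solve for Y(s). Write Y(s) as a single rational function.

Y(s) = (-3*s^2 + s - 192)/(s^4 + s^3 + 72*s^2 + 64*s + 512)

Apply the Laplace transform to the equation.
Using L{y''} = s^2 Y - s·y(0) - y'(0) and L{y'} = sY - y(0), with y(0) = 0, y'(0) = -3, the left side becomes (s^2 + s + 8)Y - (-3).
The right side is L{cos(8*t)} = s/(s^2 + 64).
So (s^2 + s + 8)Y = s/(s^2 + 64) + (-3).
Divide through and combine into a single rational function.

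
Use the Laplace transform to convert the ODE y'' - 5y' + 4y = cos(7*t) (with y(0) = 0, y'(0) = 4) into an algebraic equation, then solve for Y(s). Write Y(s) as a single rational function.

Y(s) = (4*s^2 + s + 196)/(s^4 - 5*s^3 + 53*s^2 - 245*s + 196)

Laplace-transform each side.
With L{y''} = s^2 Y - s·y(0) - y'(0) and L{y'} = sY - y(0), with y(0) = 0, y'(0) = 4: the LHS transforms to (s^2 - 5*s + 4)Y - (4).
The right side is L{cos(7*t)} = s/(s^2 + 49).
So (s^2 - 5*s + 4)Y = s/(s^2 + 49) + (4).
Isolate Y and clear denominators.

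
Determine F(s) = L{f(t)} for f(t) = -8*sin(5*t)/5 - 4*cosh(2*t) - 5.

By linearity of the Laplace transform, transform each term separately.
(-4)·[L{cosh(2t)} = s/(s^2 - 4)]; (-8/5)·[L{sin(5t)} = 5/(s^2 + 25)]; L{-5} = -5/s.

F(s) = -4*s/(s^2 - 4) - 8/(s^2 + 25) - 5/s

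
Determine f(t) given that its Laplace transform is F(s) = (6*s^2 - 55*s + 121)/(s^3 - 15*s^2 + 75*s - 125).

Factor the denominator: s^3 - 15*s^2 + 75*s - 125 = (s - 5)^3.
Partial fraction decomposition gives [6/(s - 5)] + [5/(s - 5)^2] + [-4/(s - 5)^3].
Invert each term: 6/(s - 5) ↔ 6e^(5t); 5/(s - 5)^2 ↔ 5t·e^(5t); -4/(s - 5)^3 ↔ (-2)t^2·e^(5t).

f(t) = -2*t^2*exp(5*t) + 5*t*exp(5*t) + 6*exp(5*t)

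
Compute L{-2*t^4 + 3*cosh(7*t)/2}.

3*s/(2*(s^2 - 49)) - 48/s^5

By linearity of the Laplace transform, transform each term separately.
(-2)·[L{t^4} = 4!/s^5 = 24/s^5]; (3/2)·[L{cosh(7t)} = s/(s^2 - 49)].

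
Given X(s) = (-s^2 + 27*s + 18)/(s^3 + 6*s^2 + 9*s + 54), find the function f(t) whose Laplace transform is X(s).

f(t) = 3*sin(3*t) + 3*cos(3*t) - 4*exp(-6*t)

Factor the denominator: s^3 + 6*s^2 + 9*s + 54 = (s + 6)*(s^2 + 9).
Partial fraction decomposition gives [-4/(s + 6)] + [3*s/(s^2 + 9)] + [9/(s^2 + 9)].
Invert each term: -4/(s + 6) ↔ -4e^(-6t); 3·s/(s^2 + 9) ↔ 3cos(3t); 3·3/(s^2 + 9) ↔ 3sin(3t).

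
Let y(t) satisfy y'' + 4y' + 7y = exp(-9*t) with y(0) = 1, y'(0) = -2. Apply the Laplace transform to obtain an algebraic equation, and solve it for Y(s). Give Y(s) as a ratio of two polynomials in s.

Transform both sides with L{·}.
The derivative rules (L{y''} = s^2 Y - s·y(0) - y'(0) and L{y'} = sY - y(0), with y(0) = 1, y'(0) = -2) turn the left side into (s^2 + 4*s + 7)Y - (s + 2).
The right side is L{exp(-9*t)} = 1/(s + 9).
So (s^2 + 4*s + 7)Y = 1/(s + 9) + (s + 2).
Divide through and combine into a single rational function.

Y(s) = (s^2 + 11*s + 19)/(s^3 + 13*s^2 + 43*s + 63)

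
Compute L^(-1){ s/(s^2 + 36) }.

cos(6*t)

Since L{cos(6t)} = s/(s^2 + 36), the inverse is cos(6*t).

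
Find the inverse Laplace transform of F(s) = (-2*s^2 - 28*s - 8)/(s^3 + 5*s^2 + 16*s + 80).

Factor the denominator: s^3 + 5*s^2 + 16*s + 80 = (s + 5)*(s^2 + 16).
Partial fraction decomposition gives [2/(s + 5)] + [-4*s/(s^2 + 16)] + [-8/(s^2 + 16)].
Invert each term: 2/(s + 5) ↔ 2e^(-5t); -4·s/(s^2 + 16) ↔ -4cos(4t); -2·4/(s^2 + 16) ↔ -2sin(4t).

-2*sin(4*t) - 4*cos(4*t) + 2*exp(-5*t)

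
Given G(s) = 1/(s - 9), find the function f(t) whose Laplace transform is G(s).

Since L{e^(9t)} = 1/(s - 9), the inverse is e^(9*t).

f(t) = exp(9*t)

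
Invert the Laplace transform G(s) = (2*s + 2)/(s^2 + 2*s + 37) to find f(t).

Rewrite the denominator: s^2 + 2*s + 37 = (s + 1)^2 + 36.
The form in (s + 1) signals a first-shifting-theorem factor e^(-t).
Since L{cos(6t)} = s/(s^2 + 36), the inverse is e^(-t)*cos(6*t), scaled by 2.

f(t) = 2*exp(-t)*cos(6*t)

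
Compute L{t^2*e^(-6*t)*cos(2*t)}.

2*(s + 6)*(s^2 + 12*s + 24)/(s^2 + 12*s + 40)^3

L{cos(2t)} = s/(s^2 + 4).
Multiplying by e^(-6t) shifts s → s + 6, so L{e^(-6*t)*cos(2*t)} = (s + 6)/((s + 6)^2 + 4).
Then apply L{t^2·g(t)} = (-1)^2 d^2/ds^2[H(s)] with H(s) = (s + 6)/((s + 6)^2 + 4):
differentiating 2 times and applying the sign gives 2*(s + 6)*(s^2 + 12*s + 24)/(s^2 + 12*s + 40)^3.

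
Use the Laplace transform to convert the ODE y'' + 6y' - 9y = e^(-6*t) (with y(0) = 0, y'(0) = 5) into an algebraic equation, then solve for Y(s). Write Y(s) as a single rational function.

Take the Laplace transform of both sides.
The derivative rules (L{y''} = s^2 Y - s·y(0) - y'(0) and L{y'} = sY - y(0), with y(0) = 0, y'(0) = 5) turn the left side into (s^2 + 6*s - 9)Y - (5).
The right side is L{e^(-6*t)} = 1/(s + 6).
So (s^2 + 6*s - 9)Y = 1/(s + 6) + (5).
Isolate Y and clear denominators.

Y(s) = (5*s + 31)/(s^3 + 12*s^2 + 27*s - 54)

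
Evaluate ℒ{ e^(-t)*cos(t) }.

L{cos(t)} = s/(s^2 + 1).
By the first shifting theorem, multiplying by e^(-t) replaces s with s + 1.

(s + 1)/((s + 1)^2 + 1)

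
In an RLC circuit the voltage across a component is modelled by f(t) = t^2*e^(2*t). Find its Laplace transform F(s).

L{e^(2t)} = 1/(s - 2).
Then apply L{t^2·g(t)} = (-1)^2 d^2/ds^2[G(s)] with G(s) = 1/(s - 2):
differentiating 2 times and applying the sign gives 2/(s - 2)^3.

F(s) = 2/(s - 2)^3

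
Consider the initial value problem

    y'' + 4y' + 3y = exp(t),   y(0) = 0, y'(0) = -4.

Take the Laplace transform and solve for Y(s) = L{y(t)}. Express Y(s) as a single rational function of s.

Transform both sides with L{·}.
With L{y''} = s^2 Y - s·y(0) - y'(0) and L{y'} = sY - y(0), with y(0) = 0, y'(0) = -4: the LHS transforms to (s^2 + 4*s + 3)Y - (-4).
The right side is L{exp(t)} = 1/(s - 1).
So (s^2 + 4*s + 3)Y = 1/(s - 1) + (-4).
Divide through and combine into a single rational function.

Y(s) = (-4*s + 5)/(s^3 + 3*s^2 - s - 3)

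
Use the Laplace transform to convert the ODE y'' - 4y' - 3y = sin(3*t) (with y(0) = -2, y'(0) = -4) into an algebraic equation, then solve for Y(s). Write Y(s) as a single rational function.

Apply the Laplace transform to the equation.
With L{y''} = s^2 Y - s·y(0) - y'(0) and L{y'} = sY - y(0), with y(0) = -2, y'(0) = -4: the LHS transforms to (s^2 - 4*s - 3)Y - (-2*s + 4).
The right side is L{sin(3*t)} = 3/(s^2 + 9).
So (s^2 - 4*s - 3)Y = 3/(s^2 + 9) + (-2*s + 4).
Solve for Y(s) and write it as one ratio of polynomials.

Y(s) = (-2*s^3 + 4*s^2 - 18*s + 39)/(s^4 - 4*s^3 + 6*s^2 - 36*s - 27)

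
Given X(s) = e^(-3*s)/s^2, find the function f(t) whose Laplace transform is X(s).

f(t) = Heaviside(t - 3)*(t - 3)

The factor e^(-3s) signals a time shift by c = 3 (second shifting theorem).
L{t} = 1!/s^2 = 1/s^2, so L^-1{s^(-2)} = t.
Hence the inverse is u(t - 3) times that function evaluated at t - 3.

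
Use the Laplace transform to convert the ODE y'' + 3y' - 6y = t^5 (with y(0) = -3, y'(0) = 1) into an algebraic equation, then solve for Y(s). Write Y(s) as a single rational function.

Laplace-transform each side.
With L{y''} = s^2 Y - s·y(0) - y'(0) and L{y'} = sY - y(0), with y(0) = -3, y'(0) = 1: the LHS transforms to (s^2 + 3*s - 6)Y - (-3*s - 8).
The right side is L{t^5} = 120/s^6.
So (s^2 + 3*s - 6)Y = 120/s^6 + (-3*s - 8).
Isolate Y and clear denominators.

Y(s) = (-3*s^7 - 8*s^6 + 120)/(s^8 + 3*s^7 - 6*s^6)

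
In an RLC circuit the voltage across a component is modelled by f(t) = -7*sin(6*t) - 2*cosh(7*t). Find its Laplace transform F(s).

F(s) = -2*s/(s^2 - 49) - 42/(s^2 + 36)

Apply the Laplace transform termwise.
(-2)·[L{cosh(7t)} = s/(s^2 - 49)]; (-7)·[L{sin(6t)} = 6/(s^2 + 36)].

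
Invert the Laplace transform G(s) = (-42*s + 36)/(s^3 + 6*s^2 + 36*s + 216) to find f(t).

f(t) = -3*sin(6*t) - 4*cos(6*t) + 4*exp(-6*t)

Factor the denominator: s^3 + 6*s^2 + 36*s + 216 = (s + 6)*(s^2 + 36).
Partial fraction decomposition gives [4/(s + 6)] + [-4*s/(s^2 + 36)] + [-18/(s^2 + 36)].
Invert each term: 4/(s + 6) ↔ 4e^(-6t); -4·s/(s^2 + 36) ↔ -4cos(6t); -3·6/(s^2 + 36) ↔ -3sin(6t).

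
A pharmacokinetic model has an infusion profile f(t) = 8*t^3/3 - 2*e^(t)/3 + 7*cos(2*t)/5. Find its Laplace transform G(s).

The transform is linear, so treat each term independently.
(7/5)·[L{cos(2t)} = s/(s^2 + 4)]; (8/3)·[L{t^3} = 3!/s^4 = 6/s^4]; (-2/3)·[L{e^(t)} = 1/(s - 1)].

G(s) = 7*s/(5*(s^2 + 4)) - 2/(3*(s - 1)) + 16/s^4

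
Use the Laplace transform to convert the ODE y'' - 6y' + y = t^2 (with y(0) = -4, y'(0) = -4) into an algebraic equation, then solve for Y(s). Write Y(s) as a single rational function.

Take the Laplace transform of both sides.
Using L{y''} = s^2 Y - s·y(0) - y'(0) and L{y'} = sY - y(0), with y(0) = -4, y'(0) = -4, the left side becomes (s^2 - 6*s + 1)Y - (-4*s + 20).
The right side is L{t^2} = 2/s^3.
So (s^2 - 6*s + 1)Y = 2/s^3 + (-4*s + 20).
Solve for Y(s) and write it as one ratio of polynomials.

Y(s) = (-4*s^4 + 20*s^3 + 2)/(s^5 - 6*s^4 + s^3)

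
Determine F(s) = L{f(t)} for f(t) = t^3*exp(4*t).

L{t^3} = 3!/s^4 = 6/s^4.
By the first shifting theorem, multiplying by e^(4t) replaces s with s - 4.

F(s) = 6/(s - 4)^4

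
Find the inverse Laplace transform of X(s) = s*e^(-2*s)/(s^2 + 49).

The factor e^(-2s) signals a time shift by c = 2 (second shifting theorem).
L{cos(7t)} = s/(s^2 + 49), so L^-1{s/(s^2 + 49)} = cos(7*t).
Hence the inverse is u(t - 2) times that function evaluated at t - 2.

Heaviside(t - 2)*(cos(7*t - 14))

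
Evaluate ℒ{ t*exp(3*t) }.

L{t} = 1!/s^2 = 1/s^2.
By the first shifting theorem, multiplying by e^(3t) replaces s with s - 3.

(s - 3)^(-2)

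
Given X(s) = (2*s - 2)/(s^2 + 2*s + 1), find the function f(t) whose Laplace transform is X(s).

f(t) = -4*t*exp(-t) + 2*exp(-t)

Factor the denominator: s^2 + 2*s + 1 = (s + 1)^2.
Partial fraction decomposition gives [2/(s + 1)] + [-4/(s + 1)^2].
Invert each term: 2/(s + 1) ↔ 2e^(-t); -4/(s + 1)^2 ↔ -4t·e^(-t).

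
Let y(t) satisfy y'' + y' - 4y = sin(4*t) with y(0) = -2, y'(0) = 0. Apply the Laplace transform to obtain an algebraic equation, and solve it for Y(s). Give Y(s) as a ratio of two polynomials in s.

Take the Laplace transform of both sides.
Using L{y''} = s^2 Y - s·y(0) - y'(0) and L{y'} = sY - y(0), with y(0) = -2, y'(0) = 0, the left side becomes (s^2 + s - 4)Y - (-2*s - 2).
The right side is L{sin(4*t)} = 4/(s^2 + 16).
So (s^2 + s - 4)Y = 4/(s^2 + 16) + (-2*s - 2).
Isolate Y and clear denominators.

Y(s) = (-2*s^3 - 2*s^2 - 32*s - 28)/(s^4 + s^3 + 12*s^2 + 16*s - 64)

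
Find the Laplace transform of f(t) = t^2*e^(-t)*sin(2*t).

L{sin(2t)} = 2/(s^2 + 4).
Multiplying by e^(-t) shifts s → s + 1, so L{e^(-t)*sin(2*t)} = 2/((s + 1)^2 + 4).
Then apply L{t^2·g(t)} = (-1)^2 d^2/ds^2[G(s)] with G(s) = 2/((s + 1)^2 + 4):
differentiating 2 times and applying the sign gives 4*(3*s^2 + 6*s - 1)/(s^2 + 2*s + 5)^3.

4*(3*s^2 + 6*s - 1)/(s^2 + 2*s + 5)^3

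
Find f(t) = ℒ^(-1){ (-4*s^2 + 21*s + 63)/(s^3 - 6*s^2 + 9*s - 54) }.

Factor the denominator: s^3 - 6*s^2 + 9*s - 54 = (s - 6)*(s^2 + 9).
Partial fraction decomposition gives [1/(s - 6)] + [-5*s/(s^2 + 9)] + [-9/(s^2 + 9)].
Invert each term: 1/(s - 6) ↔ e^(6t); -5·s/(s^2 + 9) ↔ -5cos(3t); -3·3/(s^2 + 9) ↔ -3sin(3t).

f(t) = exp(6*t) - 3*sin(3*t) - 5*cos(3*t)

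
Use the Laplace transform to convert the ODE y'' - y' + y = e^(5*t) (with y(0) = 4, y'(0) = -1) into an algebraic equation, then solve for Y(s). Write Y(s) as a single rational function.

Y(s) = (4*s^2 - 25*s + 26)/(s^3 - 6*s^2 + 6*s - 5)

Take the Laplace transform of both sides.
The derivative rules (L{y''} = s^2 Y - s·y(0) - y'(0) and L{y'} = sY - y(0), with y(0) = 4, y'(0) = -1) turn the left side into (s^2 - s + 1)Y - (4*s - 5).
The right side is L{e^(5*t)} = 1/(s - 5).
So (s^2 - s + 1)Y = 1/(s - 5) + (4*s - 5).
Isolate Y and clear denominators.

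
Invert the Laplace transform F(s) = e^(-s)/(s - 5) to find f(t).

The factor e^(-s) signals a time shift by c = 1 (second shifting theorem).
L{e^(5t)} = 1/(s - 5), so L^-1{1/(s - 5)} = e^(5*t).
Hence the inverse is u(t - 1) times that function evaluated at t - 1.

f(t) = Heaviside(t - 1)*(exp(5*t - 5))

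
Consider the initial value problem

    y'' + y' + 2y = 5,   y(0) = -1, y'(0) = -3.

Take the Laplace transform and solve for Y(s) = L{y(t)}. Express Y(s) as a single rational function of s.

Y(s) = (-s^2 - 4*s + 5)/(s^3 + s^2 + 2*s)

Take the Laplace transform of both sides.
With L{y''} = s^2 Y - s·y(0) - y'(0) and L{y'} = sY - y(0), with y(0) = -1, y'(0) = -3: the LHS transforms to (s^2 + s + 2)Y - (-s - 4).
The right side is L{5} = 5/s.
So (s^2 + s + 2)Y = 5/s + (-s - 4).
Solve for Y(s) and write it as one ratio of polynomials.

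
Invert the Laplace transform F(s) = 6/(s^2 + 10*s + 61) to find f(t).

f(t) = exp(-5*t)*sin(6*t)

Rewrite the denominator: s^2 + 10*s + 61 = (s + 5)^2 + 36.
The form in (s + 5) signals a first-shifting-theorem factor e^(-5t).
Since L{sin(6t)} = 6/(s^2 + 36), the inverse is e^(-5*t)*sin(6*t).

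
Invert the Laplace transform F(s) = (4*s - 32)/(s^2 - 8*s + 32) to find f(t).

Complete the square in the denominator: s^2 - 8*s + 32 = (s - 4)^2 + 4^2.
Split the numerator to match: 4*s - 32 = 4·(s - 4) - 4·4.
Invert each term: 4·(s - 4)/((s - 4)^2 + 16) ↔ 4e^(4t)cos(4t); -4·4/((s - 4)^2 + 16) ↔ -4e^(4t)sin(4t).

f(t) = -4*exp(4*t)*sin(4*t) + 4*exp(4*t)*cos(4*t)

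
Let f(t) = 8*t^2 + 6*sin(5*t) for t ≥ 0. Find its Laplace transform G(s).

Apply the Laplace transform termwise.
(6)·[L{sin(5t)} = 5/(s^2 + 25)]; (8)·[L{t^2} = 2!/s^3 = 2/s^3].

G(s) = 30/(s^2 + 25) + 16/s^3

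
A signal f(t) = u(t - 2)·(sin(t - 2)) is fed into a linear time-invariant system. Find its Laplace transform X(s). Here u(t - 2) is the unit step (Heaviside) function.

By the second shifting theorem, L{u(t - c)·g(t - c)} = e^(-cs)·G(s) with c = 2 and G(s) = L{g(t)}.
L{sin(t)} = 1/(s^2 + 1).

X(s) = exp(-2*s)/(s^2 + 1)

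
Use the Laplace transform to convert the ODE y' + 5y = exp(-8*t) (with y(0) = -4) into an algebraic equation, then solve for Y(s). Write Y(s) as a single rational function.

Y(s) = (-4*s - 31)/(s^2 + 13*s + 40)

Apply the Laplace transform to the equation.
Using L{y'} = sY - y(0) = sY - (-4), the left side becomes (s + 5)Y - (-4).
The right side is L{exp(-8*t)} = 1/(s + 8).
So (s + 5)Y = 1/(s + 8) + (-4).
Isolate Y and clear denominators.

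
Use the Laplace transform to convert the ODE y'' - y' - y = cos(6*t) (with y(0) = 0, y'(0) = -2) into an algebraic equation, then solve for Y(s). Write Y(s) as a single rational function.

Laplace-transform each side.
With L{y''} = s^2 Y - s·y(0) - y'(0) and L{y'} = sY - y(0), with y(0) = 0, y'(0) = -2: the LHS transforms to (s^2 - s - 1)Y - (-2).
The right side is L{cos(6*t)} = s/(s^2 + 36).
So (s^2 - s - 1)Y = s/(s^2 + 36) + (-2).
Isolate Y and clear denominators.

Y(s) = (-2*s^2 + s - 72)/(s^4 - s^3 + 35*s^2 - 36*s - 36)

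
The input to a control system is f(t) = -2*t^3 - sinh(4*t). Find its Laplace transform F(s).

Apply the Laplace transform termwise.
(-2)·[L{t^3} = 3!/s^4 = 6/s^4]; (-1)·[L{sinh(4t)} = 4/(s^2 - 16)].

F(s) = -4/(s^2 - 16) - 12/s^4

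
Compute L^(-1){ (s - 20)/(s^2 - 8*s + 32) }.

-4*exp(4*t)*sin(4*t) + exp(4*t)*cos(4*t)

Complete the square in the denominator: s^2 - 8*s + 32 = (s - 4)^2 + 4^2.
Split the numerator to match: s - 20 = 1·(s - 4) - 4·4.
Invert each term: 1·(s - 4)/((s - 4)^2 + 16) ↔ e^(4t)cos(4t); -4·4/((s - 4)^2 + 16) ↔ -4e^(4t)sin(4t).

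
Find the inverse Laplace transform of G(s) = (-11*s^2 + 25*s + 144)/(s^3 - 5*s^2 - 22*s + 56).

-4*exp(7*t) - 5*exp(2*t) - 2*exp(-4*t)

Factor the denominator: s^3 - 5*s^2 - 22*s + 56 = (s - 7)*(s - 2)*(s + 4).
Partial fraction decomposition gives [-2/(s + 4)] + [-4/(s - 7)] + [-5/(s - 2)].
Invert each term: -2/(s + 4) ↔ -2e^(-4t); -4/(s - 7) ↔ -4e^(7t); -5/(s - 2) ↔ -5e^(2t).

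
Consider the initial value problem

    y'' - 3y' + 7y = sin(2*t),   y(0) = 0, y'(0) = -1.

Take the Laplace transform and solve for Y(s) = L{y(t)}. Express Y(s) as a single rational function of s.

Take the Laplace transform of both sides.
Using L{y''} = s^2 Y - s·y(0) - y'(0) and L{y'} = sY - y(0), with y(0) = 0, y'(0) = -1, the left side becomes (s^2 - 3*s + 7)Y - (-1).
The right side is L{sin(2*t)} = 2/(s^2 + 4).
So (s^2 - 3*s + 7)Y = 2/(s^2 + 4) + (-1).
Solve for Y(s) and write it as one ratio of polynomials.

Y(s) = (-s^2 - 2)/(s^4 - 3*s^3 + 11*s^2 - 12*s + 28)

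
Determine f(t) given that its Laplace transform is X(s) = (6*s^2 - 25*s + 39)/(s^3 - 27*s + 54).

Factor the denominator: s^3 - 27*s + 54 = (s - 3)^2*(s + 6).
Partial fraction decomposition gives [1/(s - 3)] + [2/(s - 3)^2] + [5/(s + 6)].
Invert each term: 1/(s - 3) ↔ e^(3t); 2/(s - 3)^2 ↔ 2t·e^(3t); 5/(s + 6) ↔ 5e^(-6t).

f(t) = 2*t*exp(3*t) + exp(3*t) + 5*exp(-6*t)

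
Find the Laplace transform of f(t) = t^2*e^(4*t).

2/(s - 4)^3

L{e^(4t)} = 1/(s - 4).
Then apply L{t^2·g(t)} = (-1)^2 d^2/ds^2[G(s)] with G(s) = 1/(s - 4):
differentiating 2 times and applying the sign gives 2/(s - 4)^3.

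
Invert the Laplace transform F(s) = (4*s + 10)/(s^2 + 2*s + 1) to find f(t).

f(t) = 6*t*exp(-t) + 4*exp(-t)

Factor the denominator: s^2 + 2*s + 1 = (s + 1)^2.
Partial fraction decomposition gives [4/(s + 1)] + [6/(s + 1)^2].
Invert each term: 4/(s + 1) ↔ 4e^(-t); 6/(s + 1)^2 ↔ 6t·e^(-t).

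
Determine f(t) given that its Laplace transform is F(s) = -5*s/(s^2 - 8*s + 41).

f(t) = -4*exp(4*t)*sin(5*t) - 5*exp(4*t)*cos(5*t)

Complete the square in the denominator: s^2 - 8*s + 41 = (s - 4)^2 + 5^2.
Split the numerator to match: -5*s = -5·(s - 4) - 4·5.
Invert each term: -5·(s - 4)/((s - 4)^2 + 25) ↔ -5e^(4t)cos(5t); -4·5/((s - 4)^2 + 25) ↔ -4e^(4t)sin(5t).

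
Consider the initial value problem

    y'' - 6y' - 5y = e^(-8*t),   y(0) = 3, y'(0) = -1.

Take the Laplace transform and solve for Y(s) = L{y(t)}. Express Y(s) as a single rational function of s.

Y(s) = (3*s^2 + 5*s - 151)/(s^3 + 2*s^2 - 53*s - 40)

Take the Laplace transform of both sides.
Using L{y''} = s^2 Y - s·y(0) - y'(0) and L{y'} = sY - y(0), with y(0) = 3, y'(0) = -1, the left side becomes (s^2 - 6*s - 5)Y - (3*s - 19).
The right side is L{e^(-8*t)} = 1/(s + 8).
So (s^2 - 6*s - 5)Y = 1/(s + 8) + (3*s - 19).
Isolate Y and clear denominators.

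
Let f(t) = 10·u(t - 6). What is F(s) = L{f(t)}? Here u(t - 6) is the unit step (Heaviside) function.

F(s) = 10*exp(-6*s)/s

By the second shifting theorem, L{u(t - c)·g(t - c)} = e^(-cs)·G(s) with c = 6 and G(s) = L{g(t)}.
L{10} = 10/s.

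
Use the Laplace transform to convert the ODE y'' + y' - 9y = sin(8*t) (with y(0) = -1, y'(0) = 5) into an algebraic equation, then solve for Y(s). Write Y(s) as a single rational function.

Take the Laplace transform of both sides.
Using L{y''} = s^2 Y - s·y(0) - y'(0) and L{y'} = sY - y(0), with y(0) = -1, y'(0) = 5, the left side becomes (s^2 + s - 9)Y - (-s + 4).
The right side is L{sin(8*t)} = 8/(s^2 + 64).
So (s^2 + s - 9)Y = 8/(s^2 + 64) + (-s + 4).
Solve for Y(s) and write it as one ratio of polynomials.

Y(s) = (-s^3 + 4*s^2 - 64*s + 264)/(s^4 + s^3 + 55*s^2 + 64*s - 576)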